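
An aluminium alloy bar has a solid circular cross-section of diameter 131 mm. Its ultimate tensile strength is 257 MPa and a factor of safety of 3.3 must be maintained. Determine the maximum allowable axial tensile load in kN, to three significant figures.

σ_allow = 257/3.3 = 77.88 MPa.
A = πd²/4 = π×131²/4 = 13480 mm².
F_allow = σ_allow × A = 77.88×13480 = 1.050×10^6 N.

F_allow = 1050 kN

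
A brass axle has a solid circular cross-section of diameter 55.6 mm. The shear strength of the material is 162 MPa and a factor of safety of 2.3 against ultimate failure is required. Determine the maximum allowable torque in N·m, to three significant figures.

T_allow = 2380 N·m

τ_allow = 162/2.3 = 70.43 MPa.
For a solid shaft T_allow = τ_allow·πd³/16; πd³/16 = π×55.6³/16 = 33750 mm³.
T_allow = 70.43×33750 = 2.377×10^6 N·mm = 2377 N·m.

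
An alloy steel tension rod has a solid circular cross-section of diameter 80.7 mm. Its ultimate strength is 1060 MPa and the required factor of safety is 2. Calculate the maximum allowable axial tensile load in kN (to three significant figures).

F_allow = 2710 kN

σ_allow = 1060/2 = 530.0 MPa.
A = πd²/4 = π×80.7²/4 = 5115 mm².
F_allow = σ_allow × A = 530.0×5115 = 2.711×10^6 N.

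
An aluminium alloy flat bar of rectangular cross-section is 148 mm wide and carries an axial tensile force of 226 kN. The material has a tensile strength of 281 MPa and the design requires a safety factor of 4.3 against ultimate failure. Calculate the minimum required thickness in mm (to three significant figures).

σ_allow = 281/4.3 = 65.35 MPa.
Required area A = F/σ_allow = 226000/65.35 = 3458 mm².
t = A/w = 3458/148 = 23.37 mm.

t = 23.4 mm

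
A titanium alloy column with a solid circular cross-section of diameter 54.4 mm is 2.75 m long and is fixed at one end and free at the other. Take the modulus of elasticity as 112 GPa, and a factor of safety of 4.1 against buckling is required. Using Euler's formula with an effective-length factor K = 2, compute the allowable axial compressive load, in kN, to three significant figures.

P_allow = 3.83 kN

I = πd⁴/64 = π×54.4⁴/64 = 429900 mm⁴.
Effective length L_e = KL = 2×2.75 m = 5500 mm.
Euler critical load P_cr = π²EI/L_e² = π²×112000×429900/5500² = 15710 N.
P_allow = P_cr/n = 15710/4.1 = 3832 N.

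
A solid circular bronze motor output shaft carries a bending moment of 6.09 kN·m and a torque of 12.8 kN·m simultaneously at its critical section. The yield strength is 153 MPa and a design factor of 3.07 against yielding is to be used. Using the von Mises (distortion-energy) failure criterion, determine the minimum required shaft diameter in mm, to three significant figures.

σ_allow = σ_y/n = 153/3.07 = 49.84 MPa.
For a solid shaft σ_b = 32M/(πd³) and τ = 16T/(πd³), so the von Mises stress is σ' = (16/πd³)·√(4M²+3T²).
√(4M²+3T²) = √(4×(6.090×10^6)² + 3×(1.280×10^7)²) = 2.530×10^7 N·mm.
d³ = 16×2.530×10^7/(π×49.84) = 2.585×10^6 mm³.
d = 137.2 mm.

d = 137 mm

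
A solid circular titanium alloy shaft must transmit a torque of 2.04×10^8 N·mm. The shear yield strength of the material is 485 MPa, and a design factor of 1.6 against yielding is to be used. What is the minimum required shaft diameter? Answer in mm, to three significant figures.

Allowable shear stress τ_allow = 485/1.6 = 303.1 MPa.
For a solid shaft τ = 16T/(πd³), so d³ = 16T/(π τ_allow) = 16×2.0400×10^8/(π×303.1) = 3.428×10^6 mm³.
d = (3.428×10^6)^(1/3) = 150.8 mm.

d = 151 mm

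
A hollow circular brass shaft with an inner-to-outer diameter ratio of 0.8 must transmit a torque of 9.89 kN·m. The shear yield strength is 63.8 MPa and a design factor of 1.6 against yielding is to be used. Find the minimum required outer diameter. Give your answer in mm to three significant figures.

d_o = 129 mm

τ_allow = 63.8/1.6 = 39.87 MPa.
For a hollow shaft τ = 16T/[πd_o³(1−k⁴)] with k = 0.8, so 1−k⁴ = 0.5904.
d_o³ = 16T/[π τ_allow (1−k⁴)] = 16×9890000/(π×39.87×0.5904) = 2.140×10^6 mm³.
d_o = 128.9 mm.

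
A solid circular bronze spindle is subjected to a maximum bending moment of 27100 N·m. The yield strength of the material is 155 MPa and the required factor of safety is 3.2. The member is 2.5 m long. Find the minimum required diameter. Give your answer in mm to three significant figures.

σ_allow = 155/3.2 = 48.44 MPa.
For a solid circular section σ = 32M/(πd³), so d³ = 32M/(π σ_allow) = 32×2.7100×10^7/(π×48.44) = 5.699×10^6 mm³.
d = 178.6 mm.

d = 179 mm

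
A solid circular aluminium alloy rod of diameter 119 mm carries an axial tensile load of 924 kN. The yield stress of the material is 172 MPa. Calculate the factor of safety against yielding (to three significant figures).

A = πd²/4 = 11120 mm².
σ = F/A = 924000/11120 = 83.08 MPa.
n = 172/83.08 = 2.070.

n = 2.07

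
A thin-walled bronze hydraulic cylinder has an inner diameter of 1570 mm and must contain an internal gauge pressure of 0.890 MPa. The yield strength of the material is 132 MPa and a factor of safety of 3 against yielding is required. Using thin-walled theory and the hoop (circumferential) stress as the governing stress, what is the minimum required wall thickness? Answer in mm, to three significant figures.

σ_allow = 132/3 = 44.00 MPa.
Hoop stress σ_h = pD/(2t), so t = pD/(2σ_allow) = 0.890×1570/(2×44.00) = 15.88 mm.

t = 15.9 mm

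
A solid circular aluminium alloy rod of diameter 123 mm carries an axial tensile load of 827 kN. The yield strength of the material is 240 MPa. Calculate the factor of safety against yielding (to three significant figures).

n = 3.45

A = πd²/4 = 11880 mm².
σ = F/A = 827000/11880 = 69.60 MPa.
n = 240/69.60 = 3.448.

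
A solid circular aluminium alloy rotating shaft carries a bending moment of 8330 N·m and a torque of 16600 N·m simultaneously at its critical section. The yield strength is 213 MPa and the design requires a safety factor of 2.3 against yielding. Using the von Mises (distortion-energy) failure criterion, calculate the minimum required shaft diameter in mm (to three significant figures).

σ_allow = σ_y/n = 213/2.3 = 92.61 MPa.
For a solid shaft σ_b = 32M/(πd³) and τ = 16T/(πd³), so the von Mises stress is σ' = (16/πd³)·√(4M²+3T²).
√(4M²+3T²) = √(4×(8.330×10^6)² + 3×(1.660×10^7)²) = 3.323×10^7 N·mm.
d³ = 16×3.323×10^7/(π×92.61) = 1.827×10^6 mm³.
d = 122.3 mm.

d = 122 mm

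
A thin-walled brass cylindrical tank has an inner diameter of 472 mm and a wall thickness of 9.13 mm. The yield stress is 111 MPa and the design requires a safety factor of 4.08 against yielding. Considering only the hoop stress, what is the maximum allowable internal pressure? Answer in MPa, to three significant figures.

p_allow = 1.05 MPa

σ_allow = 111/4.08 = 27.21 MPa.
σ_h = pD/(2t) → p_allow = 2σ_allow t/D = 2×27.21×9.13/472 = 1.052 MPa.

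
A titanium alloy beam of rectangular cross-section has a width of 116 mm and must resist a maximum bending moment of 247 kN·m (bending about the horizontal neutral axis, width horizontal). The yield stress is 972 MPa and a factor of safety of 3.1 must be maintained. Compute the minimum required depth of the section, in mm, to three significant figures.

σ_allow = 972/3.1 = 313.5 MPa.
For a rectangular section σ = 6M/(bh²), so h² = 6M/(b σ_allow) = 6×2.4700×10^8/(116×313.5) = 40750 mm².
h = 201.9 mm.

h = 202 mm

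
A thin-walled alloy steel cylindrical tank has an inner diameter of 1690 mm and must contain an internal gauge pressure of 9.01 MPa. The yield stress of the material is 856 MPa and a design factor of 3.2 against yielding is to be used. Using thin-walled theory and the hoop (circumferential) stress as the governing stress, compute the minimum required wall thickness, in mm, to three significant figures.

t = 28.5 mm

σ_allow = 856/3.2 = 267.5 MPa.
Hoop stress σ_h = pD/(2t), so t = pD/(2σ_allow) = 9.01×1690/(2×267.5) = 28.46 mm.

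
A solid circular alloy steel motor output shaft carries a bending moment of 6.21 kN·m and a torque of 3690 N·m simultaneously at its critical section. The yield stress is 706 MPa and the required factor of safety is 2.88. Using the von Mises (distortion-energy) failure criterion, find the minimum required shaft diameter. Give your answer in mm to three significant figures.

σ_allow = σ_y/n = 706/2.88 = 245.1 MPa.
For a solid shaft σ_b = 32M/(πd³) and τ = 16T/(πd³), so the von Mises stress is σ' = (16/πd³)·√(4M²+3T²).
√(4M²+3T²) = √(4×(6.210×10^6)² + 3×(3.690×10^6)²) = 1.397×10^7 N·mm.
d³ = 16×1.397×10^7/(π×245.1) = 290200 mm³.
d = 66.21 mm.

d = 66.2 mm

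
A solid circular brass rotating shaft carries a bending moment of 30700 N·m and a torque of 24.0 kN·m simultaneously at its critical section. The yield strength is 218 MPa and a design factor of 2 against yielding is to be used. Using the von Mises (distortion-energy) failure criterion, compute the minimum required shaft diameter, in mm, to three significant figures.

d = 151 mm

σ_allow = σ_y/n = 218/2 = 109.0 MPa.
For a solid shaft σ_b = 32M/(πd³) and τ = 16T/(πd³), so the von Mises stress is σ' = (16/πd³)·√(4M²+3T²).
√(4M²+3T²) = √(4×(3.070×10^7)² + 3×(2.400×10^7)²) = 7.415×10^7 N·mm.
d³ = 16×7.415×10^7/(π×109.0) = 3.465×10^6 mm³.
d = 151.3 mm.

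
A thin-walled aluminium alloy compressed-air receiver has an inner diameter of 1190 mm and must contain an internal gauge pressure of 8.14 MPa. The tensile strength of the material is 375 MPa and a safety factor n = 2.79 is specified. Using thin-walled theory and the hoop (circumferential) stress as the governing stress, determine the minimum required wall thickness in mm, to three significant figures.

σ_allow = 375/2.79 = 134.4 MPa.
Hoop stress σ_h = pD/(2t), so t = pD/(2σ_allow) = 8.14×1190/(2×134.4) = 36.03 mm.

t = 36.0 mm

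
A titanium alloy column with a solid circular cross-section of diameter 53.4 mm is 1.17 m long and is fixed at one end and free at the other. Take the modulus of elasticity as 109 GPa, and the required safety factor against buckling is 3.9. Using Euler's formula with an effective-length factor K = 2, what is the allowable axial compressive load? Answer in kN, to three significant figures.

I = πd⁴/64 = π×53.4⁴/64 = 399100 mm⁴.
Effective length L_e = KL = 2×1.17 m = 2340 mm.
Euler critical load P_cr = π²EI/L_e² = π²×109000×399100/2340² = 78420 N.
P_allow = P_cr/n = 78420/3.9 = 20110 N.

P_allow = 20.1 kN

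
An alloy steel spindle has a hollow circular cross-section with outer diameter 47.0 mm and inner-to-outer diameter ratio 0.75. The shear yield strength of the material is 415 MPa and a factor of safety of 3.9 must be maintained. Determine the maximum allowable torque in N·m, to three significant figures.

T_allow = 1480 N·m

τ_allow = 415/3.9 = 106.4 MPa.
For a hollow shaft T_allow = τ_allow·πd_o³(1−k⁴)/16 with 1−k⁴ = 0.6836, so πd_o³(1−k⁴)/16 = 13940 mm³.
T_allow = 106.4×13940 = 1.483×10^6 N·mm = 1483 N·m.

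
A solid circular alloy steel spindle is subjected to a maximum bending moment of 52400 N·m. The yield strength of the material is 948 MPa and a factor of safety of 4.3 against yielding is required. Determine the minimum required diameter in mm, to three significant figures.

d = 134 mm

σ_allow = 948/4.3 = 220.5 MPa.
For a solid circular section σ = 32M/(πd³), so d³ = 32M/(π σ_allow) = 32×5.2400×10^7/(π×220.5) = 2.421×10^6 mm³.
d = 134.3 mm.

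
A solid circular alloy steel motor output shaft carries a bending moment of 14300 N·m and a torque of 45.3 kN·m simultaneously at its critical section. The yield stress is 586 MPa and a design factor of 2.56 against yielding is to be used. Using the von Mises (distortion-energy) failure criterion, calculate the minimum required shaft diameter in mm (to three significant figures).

σ_allow = σ_y/n = 586/2.56 = 228.9 MPa.
For a solid shaft σ_b = 32M/(πd³) and τ = 16T/(πd³), so the von Mises stress is σ' = (16/πd³)·√(4M²+3T²).
√(4M²+3T²) = √(4×(1.430×10^7)² + 3×(4.530×10^7)²) = 8.351×10^7 N·mm.
d³ = 16×8.351×10^7/(π×228.9) = 1.858×10^6 mm³.
d = 122.9 mm.

d = 123 mm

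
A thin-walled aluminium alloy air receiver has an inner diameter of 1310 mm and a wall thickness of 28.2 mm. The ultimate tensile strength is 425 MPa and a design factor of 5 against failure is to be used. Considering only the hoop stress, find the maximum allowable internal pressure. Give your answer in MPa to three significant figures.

σ_allow = 425/5 = 85.00 MPa.
σ_h = pD/(2t) → p_allow = 2σ_allow t/D = 2×85.00×28.2/1310 = 3.660 MPa.

p_allow = 3.66 MPa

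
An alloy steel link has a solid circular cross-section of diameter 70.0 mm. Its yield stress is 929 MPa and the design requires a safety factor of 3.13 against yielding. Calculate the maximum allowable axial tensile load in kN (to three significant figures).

F_allow = 1140 kN

σ_allow = 929/3.13 = 296.8 MPa.
A = πd²/4 = π×70.0²/4 = 3848 mm².
F_allow = σ_allow × A = 296.8×3848 = 1.142×10^6 N.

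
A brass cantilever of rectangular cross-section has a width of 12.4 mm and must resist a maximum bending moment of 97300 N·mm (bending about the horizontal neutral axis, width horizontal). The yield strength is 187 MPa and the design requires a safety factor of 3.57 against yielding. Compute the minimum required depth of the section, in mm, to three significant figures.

σ_allow = 187/3.57 = 52.38 MPa.
For a rectangular section σ = 6M/(bh²), so h² = 6M/(b σ_allow) = 6×97300/(12.4×52.38) = 898.8 mm².
h = 29.98 mm.

h = 30.0 mm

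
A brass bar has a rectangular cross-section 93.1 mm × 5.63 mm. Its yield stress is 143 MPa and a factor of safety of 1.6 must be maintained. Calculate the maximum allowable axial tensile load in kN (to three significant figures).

σ_allow = 143/1.6 = 89.38 MPa.
A = 93.1×5.63 = 524.2 mm².
F_allow = σ_allow × A = 89.38×524.2 = 46850 N.

F_allow = 46.8 kN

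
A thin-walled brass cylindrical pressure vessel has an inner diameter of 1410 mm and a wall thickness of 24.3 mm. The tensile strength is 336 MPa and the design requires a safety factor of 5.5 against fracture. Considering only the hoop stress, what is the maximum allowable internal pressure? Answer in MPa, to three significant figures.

σ_allow = 336/5.5 = 61.09 MPa.
σ_h = pD/(2t) → p_allow = 2σ_allow t/D = 2×61.09×24.3/1410 = 2.106 MPa.

p_allow = 2.11 MPa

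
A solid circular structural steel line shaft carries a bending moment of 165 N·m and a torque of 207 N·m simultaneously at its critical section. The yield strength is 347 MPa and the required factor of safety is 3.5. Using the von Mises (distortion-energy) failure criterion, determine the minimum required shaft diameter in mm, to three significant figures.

d = 29.3 mm

σ_allow = σ_y/n = 347/3.5 = 99.14 MPa.
For a solid shaft σ_b = 32M/(πd³) and τ = 16T/(πd³), so the von Mises stress is σ' = (16/πd³)·√(4M²+3T²).
√(4M²+3T²) = √(4×(165000)² + 3×(207000)²) = 487300 N·mm.
d³ = 16×487300/(π×99.14) = 25030 mm³.
d = 29.25 mm.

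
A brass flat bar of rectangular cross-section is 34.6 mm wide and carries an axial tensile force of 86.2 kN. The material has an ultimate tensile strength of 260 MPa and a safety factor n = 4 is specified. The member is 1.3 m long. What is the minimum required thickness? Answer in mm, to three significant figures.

σ_allow = 260/4 = 65.00 MPa.
Required area A = F/σ_allow = 86200/65.00 = 1326 mm².
t = A/w = 1326/34.6 = 38.33 mm.

t = 38.3 mm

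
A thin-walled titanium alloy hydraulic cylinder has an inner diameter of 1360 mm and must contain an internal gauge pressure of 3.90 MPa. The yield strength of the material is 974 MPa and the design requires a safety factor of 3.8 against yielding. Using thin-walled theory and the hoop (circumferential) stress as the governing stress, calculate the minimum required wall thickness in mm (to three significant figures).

σ_allow = 974/3.8 = 256.3 MPa.
Hoop stress σ_h = pD/(2t), so t = pD/(2σ_allow) = 3.90×1360/(2×256.3) = 10.35 mm.

t = 10.3 mm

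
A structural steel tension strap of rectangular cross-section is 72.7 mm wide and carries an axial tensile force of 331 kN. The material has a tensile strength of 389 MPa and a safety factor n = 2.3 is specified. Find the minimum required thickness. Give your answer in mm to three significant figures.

t = 26.9 mm

σ_allow = 389/2.3 = 169.1 MPa.
Required area A = F/σ_allow = 331000/169.1 = 1957 mm².
t = A/w = 1957/72.7 = 26.92 mm.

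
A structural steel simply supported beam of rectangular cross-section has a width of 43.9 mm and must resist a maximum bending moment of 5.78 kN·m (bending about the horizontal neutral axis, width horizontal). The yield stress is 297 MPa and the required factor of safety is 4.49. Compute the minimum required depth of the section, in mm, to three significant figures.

σ_allow = 297/4.49 = 66.15 MPa.
For a rectangular section σ = 6M/(bh²), so h² = 6M/(b σ_allow) = 6×5780000/(43.9×66.15) = 11940 mm².
h = 109.3 mm.

h = 109 mm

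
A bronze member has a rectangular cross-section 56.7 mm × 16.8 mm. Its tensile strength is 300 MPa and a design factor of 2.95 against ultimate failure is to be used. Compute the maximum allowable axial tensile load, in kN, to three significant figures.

σ_allow = 300/2.95 = 101.7 MPa.
A = 56.7×16.8 = 952.6 mm².
F_allow = σ_allow × A = 101.7×952.6 = 96870 N.

F_allow = 96.9 kN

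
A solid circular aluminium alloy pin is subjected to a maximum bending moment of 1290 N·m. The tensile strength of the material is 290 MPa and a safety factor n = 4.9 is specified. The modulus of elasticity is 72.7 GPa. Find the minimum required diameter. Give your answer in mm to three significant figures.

σ_allow = 290/4.9 = 59.18 MPa.
For a solid circular section σ = 32M/(πd³), so d³ = 32M/(π σ_allow) = 32×1290000/(π×59.18) = 222000 mm³.
d = 60.55 mm.

d = 60.6 mm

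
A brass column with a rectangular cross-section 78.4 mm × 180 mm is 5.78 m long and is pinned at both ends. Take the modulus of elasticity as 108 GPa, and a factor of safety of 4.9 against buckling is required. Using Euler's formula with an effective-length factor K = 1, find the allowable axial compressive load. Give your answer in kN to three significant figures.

P_allow = 47.1 kN

Buckling occurs about the weak axis: I_min = h·b³/12 = 180×78.4³/12 = 7.228×10^6 mm⁴ (b = 78.4 mm is the smaller dimension).
Effective length L_e = KL = 1×5.78 m = 5780 mm.
Euler critical load P_cr = π²EI/L_e² = π²×108000×7.228×10^6/5780² = 230600 N.
P_allow = P_cr/n = 230600/4.9 = 47070 N.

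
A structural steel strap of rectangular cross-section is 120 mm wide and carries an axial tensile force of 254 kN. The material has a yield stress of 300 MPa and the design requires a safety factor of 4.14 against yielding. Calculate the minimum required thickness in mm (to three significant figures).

σ_allow = 300/4.14 = 72.46 MPa.
Required area A = F/σ_allow = 254000/72.46 = 3505 mm².
t = A/w = 3505/120 = 29.21 mm.

t = 29.2 mm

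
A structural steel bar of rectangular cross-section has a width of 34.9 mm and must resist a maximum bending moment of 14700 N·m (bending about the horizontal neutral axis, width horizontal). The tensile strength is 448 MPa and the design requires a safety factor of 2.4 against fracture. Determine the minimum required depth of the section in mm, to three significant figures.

h = 116 mm

σ_allow = 448/2.4 = 186.7 MPa.
For a rectangular section σ = 6M/(bh²), so h² = 6M/(b σ_allow) = 6×1.4700×10^7/(34.9×186.7) = 13540 mm².
h = 116.4 mm.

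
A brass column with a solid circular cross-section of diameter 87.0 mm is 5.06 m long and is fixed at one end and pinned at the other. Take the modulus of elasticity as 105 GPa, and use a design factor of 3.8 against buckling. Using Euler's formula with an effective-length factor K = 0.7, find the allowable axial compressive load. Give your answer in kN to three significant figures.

P_allow = 61.1 kN

I = πd⁴/64 = π×87.0⁴/64 = 2.812×10^6 mm⁴.
Effective length L_e = KL = 0.7×5.06 m = 3542 mm.
Euler critical load P_cr = π²EI/L_e² = π²×105000×2.812×10^6/3542² = 232300 N.
P_allow = P_cr/n = 232300/3.8 = 61130 N.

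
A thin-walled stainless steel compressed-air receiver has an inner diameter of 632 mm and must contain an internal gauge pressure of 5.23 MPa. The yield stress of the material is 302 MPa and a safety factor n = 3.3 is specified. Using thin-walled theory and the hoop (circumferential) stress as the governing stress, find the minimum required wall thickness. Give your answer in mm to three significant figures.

t = 18.1 mm

σ_allow = 302/3.3 = 91.52 MPa.
Hoop stress σ_h = pD/(2t), so t = pD/(2σ_allow) = 5.23×632/(2×91.52) = 18.06 mm.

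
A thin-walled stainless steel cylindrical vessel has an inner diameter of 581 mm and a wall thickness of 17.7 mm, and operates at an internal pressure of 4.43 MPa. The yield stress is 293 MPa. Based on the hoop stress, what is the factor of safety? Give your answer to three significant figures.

σ_h = pD/(2t) = 4.43×581/(2×17.7) = 72.71 MPa.
n = 293/72.71 = 4.030.

n = 4.03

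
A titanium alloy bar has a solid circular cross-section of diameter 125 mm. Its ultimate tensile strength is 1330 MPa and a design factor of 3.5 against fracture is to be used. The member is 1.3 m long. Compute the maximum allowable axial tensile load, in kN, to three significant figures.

F_allow = 4660 kN

σ_allow = 1330/3.5 = 380.0 MPa.
A = πd²/4 = π×125²/4 = 12270 mm².
F_allow = σ_allow × A = 380.0×12270 = 4.663×10^6 N.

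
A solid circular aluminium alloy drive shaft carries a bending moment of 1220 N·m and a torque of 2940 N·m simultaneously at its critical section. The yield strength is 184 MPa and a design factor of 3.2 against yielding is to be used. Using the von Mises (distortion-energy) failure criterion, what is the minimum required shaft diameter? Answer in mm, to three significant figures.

σ_allow = σ_y/n = 184/3.2 = 57.50 MPa.
For a solid shaft σ_b = 32M/(πd³) and τ = 16T/(πd³), so the von Mises stress is σ' = (16/πd³)·√(4M²+3T²).
√(4M²+3T²) = √(4×(1.220×10^6)² + 3×(2.940×10^6)²) = 5.647×10^6 N·mm.
d³ = 16×5.647×10^6/(π×57.50) = 500100 mm³.
d = 79.38 mm.

d = 79.4 mm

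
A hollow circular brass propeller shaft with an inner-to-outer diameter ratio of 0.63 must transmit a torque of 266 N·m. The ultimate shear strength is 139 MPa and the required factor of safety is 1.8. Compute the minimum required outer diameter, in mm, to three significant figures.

τ_allow = 139/1.8 = 77.22 MPa.
For a hollow shaft τ = 16T/[πd_o³(1−k⁴)] with k = 0.63, so 1−k⁴ = 0.8425.
d_o³ = 16T/[π τ_allow (1−k⁴)] = 16×266000/(π×77.22×0.8425) = 20820 mm³.
d_o = 27.51 mm.

d_o = 27.5 mm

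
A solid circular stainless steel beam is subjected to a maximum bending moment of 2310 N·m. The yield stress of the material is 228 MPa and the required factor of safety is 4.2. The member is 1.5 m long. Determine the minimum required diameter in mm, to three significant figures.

d = 75.7 mm

σ_allow = 228/4.2 = 54.29 MPa.
For a solid circular section σ = 32M/(πd³), so d³ = 32M/(π σ_allow) = 32×2310000/(π×54.29) = 433400 mm³.
d = 75.68 mm.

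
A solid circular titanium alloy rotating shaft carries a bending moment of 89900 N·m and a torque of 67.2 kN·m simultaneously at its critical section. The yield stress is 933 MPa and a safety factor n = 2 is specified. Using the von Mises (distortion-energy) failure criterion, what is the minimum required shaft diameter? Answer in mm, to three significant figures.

d = 133 mm

σ_allow = σ_y/n = 933/2 = 466.5 MPa.
For a solid shaft σ_b = 32M/(πd³) and τ = 16T/(πd³), so the von Mises stress is σ' = (16/πd³)·√(4M²+3T²).
√(4M²+3T²) = √(4×(8.990×10^7)² + 3×(6.720×10^7)²) = 2.142×10^8 N·mm.
d³ = 16×2.142×10^8/(π×466.5) = 2.338×10^6 mm³.
d = 132.7 mm.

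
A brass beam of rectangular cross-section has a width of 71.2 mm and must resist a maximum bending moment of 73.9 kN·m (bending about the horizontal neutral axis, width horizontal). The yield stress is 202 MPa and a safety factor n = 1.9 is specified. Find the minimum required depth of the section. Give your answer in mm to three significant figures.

σ_allow = 202/1.9 = 106.3 MPa.
For a rectangular section σ = 6M/(bh²), so h² = 6M/(b σ_allow) = 6×7.3900×10^7/(71.2×106.3) = 58580 mm².
h = 242.0 mm.

h = 242 mm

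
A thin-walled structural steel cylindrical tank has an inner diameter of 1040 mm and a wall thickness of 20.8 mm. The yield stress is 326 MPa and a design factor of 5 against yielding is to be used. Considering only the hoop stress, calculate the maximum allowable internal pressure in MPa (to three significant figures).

p_allow = 2.61 MPa

σ_allow = 326/5 = 65.20 MPa.
σ_h = pD/(2t) → p_allow = 2σ_allow t/D = 2×65.20×20.8/1040 = 2.608 MPa.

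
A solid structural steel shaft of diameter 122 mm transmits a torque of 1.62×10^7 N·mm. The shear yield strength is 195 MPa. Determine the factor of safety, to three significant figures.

τ = 16T/(πd³) = 16×1.6200×10^7/(π×122³) = 45.44 MPa.
n = τ_limit/τ = 195/45.44 = 4.292.

n = 4.29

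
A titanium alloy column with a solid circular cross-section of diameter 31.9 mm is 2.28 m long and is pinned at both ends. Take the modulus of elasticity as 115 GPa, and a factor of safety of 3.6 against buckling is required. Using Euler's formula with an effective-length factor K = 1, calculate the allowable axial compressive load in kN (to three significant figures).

P_allow = 3.08 kN

I = πd⁴/64 = π×31.9⁴/64 = 50830 mm⁴.
Effective length L_e = KL = 1×2.28 m = 2280 mm.
Euler critical load P_cr = π²EI/L_e² = π²×115000×50830/2280² = 11100 N.
P_allow = P_cr/n = 11100/3.6 = 3083 N.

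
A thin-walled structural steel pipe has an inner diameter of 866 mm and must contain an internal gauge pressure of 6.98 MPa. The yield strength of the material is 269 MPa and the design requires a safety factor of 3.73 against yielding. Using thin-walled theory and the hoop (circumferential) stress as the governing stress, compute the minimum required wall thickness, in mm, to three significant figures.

σ_allow = 269/3.73 = 72.12 MPa.
Hoop stress σ_h = pD/(2t), so t = pD/(2σ_allow) = 6.98×866/(2×72.12) = 41.91 mm.

t = 41.9 mm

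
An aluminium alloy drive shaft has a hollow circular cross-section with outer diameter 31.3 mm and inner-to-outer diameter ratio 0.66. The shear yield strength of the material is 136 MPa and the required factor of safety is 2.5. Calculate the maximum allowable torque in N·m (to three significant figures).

T_allow = 265 N·m

τ_allow = 136/2.5 = 54.40 MPa.
For a hollow shaft T_allow = τ_allow·πd_o³(1−k⁴)/16 with 1−k⁴ = 0.8103, so πd_o³(1−k⁴)/16 = 4878 mm³.
T_allow = 54.40×4878 = 265400 N·mm = 265.4 N·m.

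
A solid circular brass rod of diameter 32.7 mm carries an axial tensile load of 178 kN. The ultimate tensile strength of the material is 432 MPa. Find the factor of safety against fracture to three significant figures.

A = πd²/4 = 839.8 mm².
σ = F/A = 178000/839.8 = 212.0 MPa.
n = 432/212.0 = 2.038.

n = 2.04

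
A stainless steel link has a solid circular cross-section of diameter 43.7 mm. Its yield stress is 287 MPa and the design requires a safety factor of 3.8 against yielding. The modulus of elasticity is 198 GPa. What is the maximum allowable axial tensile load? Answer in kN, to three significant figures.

F_allow = 113 kN

σ_allow = 287/3.8 = 75.53 MPa.
A = πd²/4 = π×43.7²/4 = 1500 mm².
F_allow = σ_allow × A = 75.53×1500 = 113300 N.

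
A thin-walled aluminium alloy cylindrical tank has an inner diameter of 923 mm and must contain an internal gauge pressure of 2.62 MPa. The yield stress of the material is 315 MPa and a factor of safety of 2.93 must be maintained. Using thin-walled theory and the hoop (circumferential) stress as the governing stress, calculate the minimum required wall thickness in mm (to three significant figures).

t = 11.2 mm

σ_allow = 315/2.93 = 107.5 MPa.
Hoop stress σ_h = pD/(2t), so t = pD/(2σ_allow) = 2.62×923/(2×107.5) = 11.25 mm.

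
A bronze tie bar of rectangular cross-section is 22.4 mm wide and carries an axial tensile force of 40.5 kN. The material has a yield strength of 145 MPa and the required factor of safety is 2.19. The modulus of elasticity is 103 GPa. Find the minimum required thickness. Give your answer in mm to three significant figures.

σ_allow = 145/2.19 = 66.21 MPa.
Required area A = F/σ_allow = 40500/66.21 = 611.7 mm².
t = A/w = 611.7/22.4 = 27.31 mm.

t = 27.3 mm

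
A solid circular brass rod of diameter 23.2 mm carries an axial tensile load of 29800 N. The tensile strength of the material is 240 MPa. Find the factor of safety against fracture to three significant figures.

A = πd²/4 = 422.7 mm².
σ = F/A = 29800/422.7 = 70.49 MPa.
n = 240/70.49 = 3.405.

n = 3.40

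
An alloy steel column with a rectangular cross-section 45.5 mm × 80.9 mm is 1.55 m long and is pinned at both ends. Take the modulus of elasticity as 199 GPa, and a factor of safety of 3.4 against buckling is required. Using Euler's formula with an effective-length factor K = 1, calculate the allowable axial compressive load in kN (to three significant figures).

Buckling occurs about the weak axis: I_min = h·b³/12 = 80.9×45.5³/12 = 635000 mm⁴ (b = 45.5 mm is the smaller dimension).
Effective length L_e = KL = 1×1.55 m = 1550 mm.
Euler critical load P_cr = π²EI/L_e² = π²×199000×635000/1550² = 519100 N.
P_allow = P_cr/n = 519100/3.4 = 152700 N.

P_allow = 153 kN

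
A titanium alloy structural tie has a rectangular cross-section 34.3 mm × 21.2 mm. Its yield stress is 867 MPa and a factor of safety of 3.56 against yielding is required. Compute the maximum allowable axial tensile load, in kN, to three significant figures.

σ_allow = 867/3.56 = 243.5 MPa.
A = 34.3×21.2 = 727.2 mm².
F_allow = σ_allow × A = 243.5×727.2 = 177100 N.

F_allow = 177 kN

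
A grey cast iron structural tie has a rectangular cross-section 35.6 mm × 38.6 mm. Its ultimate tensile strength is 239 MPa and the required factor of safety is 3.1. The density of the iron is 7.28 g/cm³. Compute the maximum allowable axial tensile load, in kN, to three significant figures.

F_allow = 106 kN

σ_allow = 239/3.1 = 77.10 MPa.
A = 35.6×38.6 = 1374 mm².
F_allow = σ_allow × A = 77.10×1374 = 105900 N.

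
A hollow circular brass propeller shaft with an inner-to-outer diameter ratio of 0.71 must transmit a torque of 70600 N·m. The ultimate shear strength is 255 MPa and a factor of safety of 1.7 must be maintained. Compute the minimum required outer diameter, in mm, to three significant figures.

d_o = 148 mm

τ_allow = 255/1.7 = 150.0 MPa.
For a hollow shaft τ = 16T/[πd_o³(1−k⁴)] with k = 0.71, so 1−k⁴ = 0.7459.
d_o³ = 16T/[π τ_allow (1−k⁴)] = 16×7.0600×10^7/(π×150.0×0.7459) = 3.214×10^6 mm³.
d_o = 147.6 mm.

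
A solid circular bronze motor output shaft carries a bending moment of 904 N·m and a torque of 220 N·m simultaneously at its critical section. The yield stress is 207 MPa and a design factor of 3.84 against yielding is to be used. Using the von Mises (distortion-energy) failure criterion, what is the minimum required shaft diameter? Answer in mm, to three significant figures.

σ_allow = σ_y/n = 207/3.84 = 53.91 MPa.
For a solid shaft σ_b = 32M/(πd³) and τ = 16T/(πd³), so the von Mises stress is σ' = (16/πd³)·√(4M²+3T²).
√(4M²+3T²) = √(4×(904000)² + 3×(220000)²) = 1.848×10^6 N·mm.
d³ = 16×1.848×10^6/(π×53.91) = 174600 mm³.
d = 55.89 mm.

d = 55.9 mm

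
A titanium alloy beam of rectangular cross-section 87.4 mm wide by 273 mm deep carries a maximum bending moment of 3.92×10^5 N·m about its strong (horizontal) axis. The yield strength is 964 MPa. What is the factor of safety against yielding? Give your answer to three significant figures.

Section modulus S = bh²/6 = 87.4×273²/6 = 1.086×10^6 mm³.
σ = M/S = 3.9200×10^8/1.086×10^6 = 361.1 MPa.
n = 964/361.1 = 2.670.

n = 2.67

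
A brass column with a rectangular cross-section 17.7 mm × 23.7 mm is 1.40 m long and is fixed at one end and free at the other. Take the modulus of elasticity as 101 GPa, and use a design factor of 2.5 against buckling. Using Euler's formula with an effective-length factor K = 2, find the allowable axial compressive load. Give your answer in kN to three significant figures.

P_allow = 0.557 kN

Buckling occurs about the weak axis: I_min = h·b³/12 = 23.7×17.7³/12 = 10950 mm⁴ (b = 17.7 mm is the smaller dimension).
Effective length L_e = KL = 2×1.40 m = 2800 mm.
Euler critical load P_cr = π²EI/L_e² = π²×101000×10950/2800² = 1392 N.
P_allow = P_cr/n = 1392/2.5 = 557.0 N.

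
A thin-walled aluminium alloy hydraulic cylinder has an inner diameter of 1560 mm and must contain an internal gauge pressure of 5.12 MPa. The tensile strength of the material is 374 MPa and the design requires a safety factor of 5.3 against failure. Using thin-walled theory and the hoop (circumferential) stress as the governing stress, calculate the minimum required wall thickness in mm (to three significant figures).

t = 56.6 mm

σ_allow = 374/5.3 = 70.57 MPa.
Hoop stress σ_h = pD/(2t), so t = pD/(2σ_allow) = 5.12×1560/(2×70.57) = 56.59 mm.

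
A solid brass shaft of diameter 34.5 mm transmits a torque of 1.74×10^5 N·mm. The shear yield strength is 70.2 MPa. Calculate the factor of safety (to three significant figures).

n = 3.25

τ = 16T/(πd³) = 16×174000/(π×34.5³) = 21.58 MPa.
n = τ_limit/τ = 70.2/21.58 = 3.253.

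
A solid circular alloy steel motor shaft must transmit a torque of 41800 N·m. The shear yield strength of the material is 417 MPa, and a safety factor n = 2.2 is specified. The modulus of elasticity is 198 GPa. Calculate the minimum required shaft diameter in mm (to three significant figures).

d = 104 mm

Allowable shear stress τ_allow = 417/2.2 = 189.5 MPa.
For a solid shaft τ = 16T/(πd³), so d³ = 16T/(π τ_allow) = 16×4.1800×10^7/(π×189.5) = 1.123×10^6 mm³.
d = (1.123×10^6)^(1/3) = 103.9 mm.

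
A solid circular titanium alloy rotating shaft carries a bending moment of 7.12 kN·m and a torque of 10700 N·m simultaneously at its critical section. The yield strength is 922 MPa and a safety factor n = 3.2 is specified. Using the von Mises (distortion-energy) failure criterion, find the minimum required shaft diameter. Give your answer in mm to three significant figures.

σ_allow = σ_y/n = 922/3.2 = 288.1 MPa.
For a solid shaft σ_b = 32M/(πd³) and τ = 16T/(πd³), so the von Mises stress is σ' = (16/πd³)·√(4M²+3T²).
√(4M²+3T²) = √(4×(7.120×10^6)² + 3×(1.070×10^7)²) = 2.337×10^7 N·mm.
d³ = 16×2.337×10^7/(π×288.1) = 413100 mm³.
d = 74.48 mm.

d = 74.5 mm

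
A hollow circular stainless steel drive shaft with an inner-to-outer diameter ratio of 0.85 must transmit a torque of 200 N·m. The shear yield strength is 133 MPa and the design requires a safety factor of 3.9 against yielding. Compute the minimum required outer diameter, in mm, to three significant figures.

τ_allow = 133/3.9 = 34.10 MPa.
For a hollow shaft τ = 16T/[πd_o³(1−k⁴)] with k = 0.85, so 1−k⁴ = 0.4780.
d_o³ = 16T/[π τ_allow (1−k⁴)] = 16×200000/(π×34.10×0.4780) = 62490 mm³.
d_o = 39.68 mm.

d_o = 39.7 mm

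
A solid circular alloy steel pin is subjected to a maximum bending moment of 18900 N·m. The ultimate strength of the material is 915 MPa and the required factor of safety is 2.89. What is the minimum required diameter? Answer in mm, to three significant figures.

d = 84.7 mm

σ_allow = 915/2.89 = 316.6 MPa.
For a solid circular section σ = 32M/(πd³), so d³ = 32M/(π σ_allow) = 32×1.8900×10^7/(π×316.6) = 608000 mm³.
d = 84.72 mm.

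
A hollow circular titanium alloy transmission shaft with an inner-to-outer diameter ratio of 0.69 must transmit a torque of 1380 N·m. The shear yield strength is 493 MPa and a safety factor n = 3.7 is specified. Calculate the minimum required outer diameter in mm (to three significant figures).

d_o = 40.9 mm

τ_allow = 493/3.7 = 133.2 MPa.
For a hollow shaft τ = 16T/[πd_o³(1−k⁴)] with k = 0.69, so 1−k⁴ = 0.7733.
d_o³ = 16T/[π τ_allow (1−k⁴)] = 16×1380000/(π×133.2×0.7733) = 68210 mm³.
d_o = 40.86 mm.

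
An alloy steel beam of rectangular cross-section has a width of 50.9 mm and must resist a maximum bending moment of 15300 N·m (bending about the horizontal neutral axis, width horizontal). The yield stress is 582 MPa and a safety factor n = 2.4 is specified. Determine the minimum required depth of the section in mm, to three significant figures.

σ_allow = 582/2.4 = 242.5 MPa.
For a rectangular section σ = 6M/(bh²), so h² = 6M/(b σ_allow) = 6×1.5300×10^7/(50.9×242.5) = 7437 mm².
h = 86.24 mm.

h = 86.2 mm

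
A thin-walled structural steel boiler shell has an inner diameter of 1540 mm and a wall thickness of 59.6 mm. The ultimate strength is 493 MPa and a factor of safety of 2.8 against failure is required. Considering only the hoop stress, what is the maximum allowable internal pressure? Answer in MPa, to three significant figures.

p_allow = 13.6 MPa

σ_allow = 493/2.8 = 176.1 MPa.
σ_h = pD/(2t) → p_allow = 2σ_allow t/D = 2×176.1×59.6/1540 = 13.63 MPa.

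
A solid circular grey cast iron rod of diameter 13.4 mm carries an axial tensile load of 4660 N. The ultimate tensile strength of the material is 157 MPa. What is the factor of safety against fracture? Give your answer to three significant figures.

n = 4.75

A = πd²/4 = 141.0 mm².
σ = F/A = 4660.0/141.0 = 33.04 MPa.
n = 157/33.04 = 4.751.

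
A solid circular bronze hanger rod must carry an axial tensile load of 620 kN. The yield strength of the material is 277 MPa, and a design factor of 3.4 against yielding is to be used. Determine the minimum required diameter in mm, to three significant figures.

Allowable stress σ_allow = 277/3.4 = 81.47 MPa.
Required area A = F/σ_allow = 620000/81.47 = 7610 mm².
A = πd²/4 → d = √(4A/π) = 98.44 mm.

d = 98.4 mm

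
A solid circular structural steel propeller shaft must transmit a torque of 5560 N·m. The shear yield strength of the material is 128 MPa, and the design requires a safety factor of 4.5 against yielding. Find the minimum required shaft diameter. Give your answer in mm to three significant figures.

Allowable shear stress τ_allow = 128/4.5 = 28.44 MPa.
For a solid shaft τ = 16T/(πd³), so d³ = 16T/(π τ_allow) = 16×5560000/(π×28.44) = 995500 mm³.
d = (995500)^(1/3) = 99.85 mm.

d = 99.9 mm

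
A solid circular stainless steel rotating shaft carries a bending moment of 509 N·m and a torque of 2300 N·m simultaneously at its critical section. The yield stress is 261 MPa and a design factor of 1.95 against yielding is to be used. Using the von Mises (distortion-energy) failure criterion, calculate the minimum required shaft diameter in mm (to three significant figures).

σ_allow = σ_y/n = 261/1.95 = 133.8 MPa.
For a solid shaft σ_b = 32M/(πd³) and τ = 16T/(πd³), so the von Mises stress is σ' = (16/πd³)·√(4M²+3T²).
√(4M²+3T²) = √(4×(509000)² + 3×(2.300×10^6)²) = 4.112×10^6 N·mm.
d³ = 16×4.112×10^6/(π×133.8) = 156500 mm³.
d = 53.88 mm.

d = 53.9 mm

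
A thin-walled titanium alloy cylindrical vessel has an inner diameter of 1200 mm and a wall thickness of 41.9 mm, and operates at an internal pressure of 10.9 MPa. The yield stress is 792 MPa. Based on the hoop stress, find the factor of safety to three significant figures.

n = 5.07

σ_h = pD/(2t) = 10.9×1200/(2×41.9) = 156.1 MPa.
n = 792/156.1 = 5.074.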